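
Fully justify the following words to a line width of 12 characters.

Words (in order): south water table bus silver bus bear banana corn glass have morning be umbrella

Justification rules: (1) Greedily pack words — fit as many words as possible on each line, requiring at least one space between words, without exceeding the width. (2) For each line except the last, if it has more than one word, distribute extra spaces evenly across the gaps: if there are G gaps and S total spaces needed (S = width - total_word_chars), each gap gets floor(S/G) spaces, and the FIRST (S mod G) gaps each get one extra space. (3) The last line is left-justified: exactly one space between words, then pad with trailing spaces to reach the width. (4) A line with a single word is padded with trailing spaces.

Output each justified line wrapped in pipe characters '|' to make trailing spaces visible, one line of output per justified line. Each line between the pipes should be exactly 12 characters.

Answer: |south  water|
|table    bus|
|silver   bus|
|bear  banana|
|corn   glass|
|have morning|
|be umbrella |

Derivation:
Line 1: ['south', 'water'] (min_width=11, slack=1)
Line 2: ['table', 'bus'] (min_width=9, slack=3)
Line 3: ['silver', 'bus'] (min_width=10, slack=2)
Line 4: ['bear', 'banana'] (min_width=11, slack=1)
Line 5: ['corn', 'glass'] (min_width=10, slack=2)
Line 6: ['have', 'morning'] (min_width=12, slack=0)
Line 7: ['be', 'umbrella'] (min_width=11, slack=1)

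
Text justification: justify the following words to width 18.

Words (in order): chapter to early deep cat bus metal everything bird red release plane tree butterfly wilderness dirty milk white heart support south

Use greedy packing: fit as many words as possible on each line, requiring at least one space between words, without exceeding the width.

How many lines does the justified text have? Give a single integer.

Answer: 8

Derivation:
Line 1: ['chapter', 'to', 'early'] (min_width=16, slack=2)
Line 2: ['deep', 'cat', 'bus', 'metal'] (min_width=18, slack=0)
Line 3: ['everything', 'bird'] (min_width=15, slack=3)
Line 4: ['red', 'release', 'plane'] (min_width=17, slack=1)
Line 5: ['tree', 'butterfly'] (min_width=14, slack=4)
Line 6: ['wilderness', 'dirty'] (min_width=16, slack=2)
Line 7: ['milk', 'white', 'heart'] (min_width=16, slack=2)
Line 8: ['support', 'south'] (min_width=13, slack=5)
Total lines: 8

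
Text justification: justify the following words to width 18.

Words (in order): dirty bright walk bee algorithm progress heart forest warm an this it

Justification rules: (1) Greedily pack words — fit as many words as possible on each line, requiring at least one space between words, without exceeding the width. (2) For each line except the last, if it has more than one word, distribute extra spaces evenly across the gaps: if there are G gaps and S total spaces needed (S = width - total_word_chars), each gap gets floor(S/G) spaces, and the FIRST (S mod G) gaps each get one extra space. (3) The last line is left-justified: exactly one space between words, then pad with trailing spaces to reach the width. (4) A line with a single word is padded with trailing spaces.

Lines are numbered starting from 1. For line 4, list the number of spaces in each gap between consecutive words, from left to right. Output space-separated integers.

Answer: 3 3

Derivation:
Line 1: ['dirty', 'bright', 'walk'] (min_width=17, slack=1)
Line 2: ['bee', 'algorithm'] (min_width=13, slack=5)
Line 3: ['progress', 'heart'] (min_width=14, slack=4)
Line 4: ['forest', 'warm', 'an'] (min_width=14, slack=4)
Line 5: ['this', 'it'] (min_width=7, slack=11)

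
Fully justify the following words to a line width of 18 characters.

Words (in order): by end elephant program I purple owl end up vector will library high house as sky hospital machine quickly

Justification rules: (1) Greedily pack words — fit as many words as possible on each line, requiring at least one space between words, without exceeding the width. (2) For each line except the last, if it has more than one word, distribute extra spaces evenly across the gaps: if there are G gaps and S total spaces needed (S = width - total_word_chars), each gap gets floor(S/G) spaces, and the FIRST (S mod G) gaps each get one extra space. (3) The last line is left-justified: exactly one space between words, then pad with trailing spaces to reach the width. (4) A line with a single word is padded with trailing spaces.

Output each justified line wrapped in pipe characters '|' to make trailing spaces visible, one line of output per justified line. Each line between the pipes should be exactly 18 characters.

Answer: |by   end  elephant|
|program  I  purple|
|owl  end up vector|
|will  library high|
|house    as    sky|
|hospital   machine|
|quickly           |

Derivation:
Line 1: ['by', 'end', 'elephant'] (min_width=15, slack=3)
Line 2: ['program', 'I', 'purple'] (min_width=16, slack=2)
Line 3: ['owl', 'end', 'up', 'vector'] (min_width=17, slack=1)
Line 4: ['will', 'library', 'high'] (min_width=17, slack=1)
Line 5: ['house', 'as', 'sky'] (min_width=12, slack=6)
Line 6: ['hospital', 'machine'] (min_width=16, slack=2)
Line 7: ['quickly'] (min_width=7, slack=11)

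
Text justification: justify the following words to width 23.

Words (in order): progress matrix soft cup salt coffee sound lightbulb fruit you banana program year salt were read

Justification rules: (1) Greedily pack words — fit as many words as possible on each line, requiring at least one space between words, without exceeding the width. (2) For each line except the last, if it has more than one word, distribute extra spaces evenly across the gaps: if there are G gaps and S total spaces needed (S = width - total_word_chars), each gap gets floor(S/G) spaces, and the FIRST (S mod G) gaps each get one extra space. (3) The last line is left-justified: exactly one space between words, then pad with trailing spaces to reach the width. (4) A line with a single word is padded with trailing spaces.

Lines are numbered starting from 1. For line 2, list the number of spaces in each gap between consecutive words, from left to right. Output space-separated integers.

Answer: 2 2 1

Derivation:
Line 1: ['progress', 'matrix', 'soft'] (min_width=20, slack=3)
Line 2: ['cup', 'salt', 'coffee', 'sound'] (min_width=21, slack=2)
Line 3: ['lightbulb', 'fruit', 'you'] (min_width=19, slack=4)
Line 4: ['banana', 'program', 'year'] (min_width=19, slack=4)
Line 5: ['salt', 'were', 'read'] (min_width=14, slack=9)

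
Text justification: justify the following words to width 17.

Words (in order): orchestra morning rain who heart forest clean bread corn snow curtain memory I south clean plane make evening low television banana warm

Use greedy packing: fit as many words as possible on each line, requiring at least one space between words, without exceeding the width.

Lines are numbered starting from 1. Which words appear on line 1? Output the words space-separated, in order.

Line 1: ['orchestra', 'morning'] (min_width=17, slack=0)
Line 2: ['rain', 'who', 'heart'] (min_width=14, slack=3)
Line 3: ['forest', 'clean'] (min_width=12, slack=5)
Line 4: ['bread', 'corn', 'snow'] (min_width=15, slack=2)
Line 5: ['curtain', 'memory', 'I'] (min_width=16, slack=1)
Line 6: ['south', 'clean', 'plane'] (min_width=17, slack=0)
Line 7: ['make', 'evening', 'low'] (min_width=16, slack=1)
Line 8: ['television', 'banana'] (min_width=17, slack=0)
Line 9: ['warm'] (min_width=4, slack=13)

Answer: orchestra morning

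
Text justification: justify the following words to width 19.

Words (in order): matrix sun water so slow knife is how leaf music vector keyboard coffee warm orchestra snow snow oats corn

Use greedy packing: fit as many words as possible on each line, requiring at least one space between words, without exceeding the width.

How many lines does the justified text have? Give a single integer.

Answer: 6

Derivation:
Line 1: ['matrix', 'sun', 'water', 'so'] (min_width=19, slack=0)
Line 2: ['slow', 'knife', 'is', 'how'] (min_width=17, slack=2)
Line 3: ['leaf', 'music', 'vector'] (min_width=17, slack=2)
Line 4: ['keyboard', 'coffee'] (min_width=15, slack=4)
Line 5: ['warm', 'orchestra', 'snow'] (min_width=19, slack=0)
Line 6: ['snow', 'oats', 'corn'] (min_width=14, slack=5)
Total lines: 6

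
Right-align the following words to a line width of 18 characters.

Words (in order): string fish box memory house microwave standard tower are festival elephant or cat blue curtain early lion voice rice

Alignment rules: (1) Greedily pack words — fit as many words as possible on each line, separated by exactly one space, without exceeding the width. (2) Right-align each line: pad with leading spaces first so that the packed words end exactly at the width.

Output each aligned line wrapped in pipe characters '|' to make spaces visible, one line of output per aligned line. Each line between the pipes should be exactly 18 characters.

Line 1: ['string', 'fish', 'box'] (min_width=15, slack=3)
Line 2: ['memory', 'house'] (min_width=12, slack=6)
Line 3: ['microwave', 'standard'] (min_width=18, slack=0)
Line 4: ['tower', 'are', 'festival'] (min_width=18, slack=0)
Line 5: ['elephant', 'or', 'cat'] (min_width=15, slack=3)
Line 6: ['blue', 'curtain', 'early'] (min_width=18, slack=0)
Line 7: ['lion', 'voice', 'rice'] (min_width=15, slack=3)

Answer: |   string fish box|
|      memory house|
|microwave standard|
|tower are festival|
|   elephant or cat|
|blue curtain early|
|   lion voice rice|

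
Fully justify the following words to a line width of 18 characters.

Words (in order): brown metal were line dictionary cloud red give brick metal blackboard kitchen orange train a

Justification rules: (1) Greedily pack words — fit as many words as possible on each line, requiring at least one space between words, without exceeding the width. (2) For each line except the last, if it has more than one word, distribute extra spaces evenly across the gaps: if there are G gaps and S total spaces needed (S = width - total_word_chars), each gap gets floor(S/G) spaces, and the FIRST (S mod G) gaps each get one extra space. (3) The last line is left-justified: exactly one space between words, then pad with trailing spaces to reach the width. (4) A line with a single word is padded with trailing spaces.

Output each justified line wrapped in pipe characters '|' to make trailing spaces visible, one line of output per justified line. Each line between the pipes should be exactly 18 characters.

Line 1: ['brown', 'metal', 'were'] (min_width=16, slack=2)
Line 2: ['line', 'dictionary'] (min_width=15, slack=3)
Line 3: ['cloud', 'red', 'give'] (min_width=14, slack=4)
Line 4: ['brick', 'metal'] (min_width=11, slack=7)
Line 5: ['blackboard', 'kitchen'] (min_width=18, slack=0)
Line 6: ['orange', 'train', 'a'] (min_width=14, slack=4)

Answer: |brown  metal  were|
|line    dictionary|
|cloud   red   give|
|brick        metal|
|blackboard kitchen|
|orange train a    |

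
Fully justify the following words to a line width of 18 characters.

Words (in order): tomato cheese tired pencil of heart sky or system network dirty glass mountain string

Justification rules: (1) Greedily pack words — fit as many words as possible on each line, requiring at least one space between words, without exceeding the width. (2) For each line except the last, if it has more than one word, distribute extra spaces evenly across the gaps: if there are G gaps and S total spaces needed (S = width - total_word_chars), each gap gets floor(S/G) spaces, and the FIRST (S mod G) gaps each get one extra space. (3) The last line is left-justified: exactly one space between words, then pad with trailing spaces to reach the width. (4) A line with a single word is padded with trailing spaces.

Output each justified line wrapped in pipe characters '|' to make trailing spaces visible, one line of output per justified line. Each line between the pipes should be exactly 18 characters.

Answer: |tomato      cheese|
|tired   pencil  of|
|heart    sky    or|
|system     network|
|dirty        glass|
|mountain string   |

Derivation:
Line 1: ['tomato', 'cheese'] (min_width=13, slack=5)
Line 2: ['tired', 'pencil', 'of'] (min_width=15, slack=3)
Line 3: ['heart', 'sky', 'or'] (min_width=12, slack=6)
Line 4: ['system', 'network'] (min_width=14, slack=4)
Line 5: ['dirty', 'glass'] (min_width=11, slack=7)
Line 6: ['mountain', 'string'] (min_width=15, slack=3)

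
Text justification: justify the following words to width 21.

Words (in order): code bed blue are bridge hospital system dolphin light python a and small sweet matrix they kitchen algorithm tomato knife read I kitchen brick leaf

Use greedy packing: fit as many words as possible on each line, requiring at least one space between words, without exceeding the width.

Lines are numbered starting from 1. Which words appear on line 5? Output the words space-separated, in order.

Answer: sweet matrix they

Derivation:
Line 1: ['code', 'bed', 'blue', 'are'] (min_width=17, slack=4)
Line 2: ['bridge', 'hospital'] (min_width=15, slack=6)
Line 3: ['system', 'dolphin', 'light'] (min_width=20, slack=1)
Line 4: ['python', 'a', 'and', 'small'] (min_width=18, slack=3)
Line 5: ['sweet', 'matrix', 'they'] (min_width=17, slack=4)
Line 6: ['kitchen', 'algorithm'] (min_width=17, slack=4)
Line 7: ['tomato', 'knife', 'read', 'I'] (min_width=19, slack=2)
Line 8: ['kitchen', 'brick', 'leaf'] (min_width=18, slack=3)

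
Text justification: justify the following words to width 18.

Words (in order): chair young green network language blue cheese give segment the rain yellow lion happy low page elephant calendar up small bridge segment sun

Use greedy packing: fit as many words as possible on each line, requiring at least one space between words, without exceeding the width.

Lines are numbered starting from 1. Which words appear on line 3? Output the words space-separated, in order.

Answer: blue cheese give

Derivation:
Line 1: ['chair', 'young', 'green'] (min_width=17, slack=1)
Line 2: ['network', 'language'] (min_width=16, slack=2)
Line 3: ['blue', 'cheese', 'give'] (min_width=16, slack=2)
Line 4: ['segment', 'the', 'rain'] (min_width=16, slack=2)
Line 5: ['yellow', 'lion', 'happy'] (min_width=17, slack=1)
Line 6: ['low', 'page', 'elephant'] (min_width=17, slack=1)
Line 7: ['calendar', 'up', 'small'] (min_width=17, slack=1)
Line 8: ['bridge', 'segment', 'sun'] (min_width=18, slack=0)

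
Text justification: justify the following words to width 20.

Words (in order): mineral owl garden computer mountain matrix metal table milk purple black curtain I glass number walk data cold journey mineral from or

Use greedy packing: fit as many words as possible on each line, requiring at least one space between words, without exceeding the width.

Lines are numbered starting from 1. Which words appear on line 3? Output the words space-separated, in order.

Answer: matrix metal table

Derivation:
Line 1: ['mineral', 'owl', 'garden'] (min_width=18, slack=2)
Line 2: ['computer', 'mountain'] (min_width=17, slack=3)
Line 3: ['matrix', 'metal', 'table'] (min_width=18, slack=2)
Line 4: ['milk', 'purple', 'black'] (min_width=17, slack=3)
Line 5: ['curtain', 'I', 'glass'] (min_width=15, slack=5)
Line 6: ['number', 'walk', 'data'] (min_width=16, slack=4)
Line 7: ['cold', 'journey', 'mineral'] (min_width=20, slack=0)
Line 8: ['from', 'or'] (min_width=7, slack=13)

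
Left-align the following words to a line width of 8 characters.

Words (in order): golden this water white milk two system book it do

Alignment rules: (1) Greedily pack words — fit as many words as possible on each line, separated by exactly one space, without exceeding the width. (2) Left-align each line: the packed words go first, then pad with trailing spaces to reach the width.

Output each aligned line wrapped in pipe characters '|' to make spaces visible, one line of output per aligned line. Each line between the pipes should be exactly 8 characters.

Line 1: ['golden'] (min_width=6, slack=2)
Line 2: ['this'] (min_width=4, slack=4)
Line 3: ['water'] (min_width=5, slack=3)
Line 4: ['white'] (min_width=5, slack=3)
Line 5: ['milk', 'two'] (min_width=8, slack=0)
Line 6: ['system'] (min_width=6, slack=2)
Line 7: ['book', 'it'] (min_width=7, slack=1)
Line 8: ['do'] (min_width=2, slack=6)

Answer: |golden  |
|this    |
|water   |
|white   |
|milk two|
|system  |
|book it |
|do      |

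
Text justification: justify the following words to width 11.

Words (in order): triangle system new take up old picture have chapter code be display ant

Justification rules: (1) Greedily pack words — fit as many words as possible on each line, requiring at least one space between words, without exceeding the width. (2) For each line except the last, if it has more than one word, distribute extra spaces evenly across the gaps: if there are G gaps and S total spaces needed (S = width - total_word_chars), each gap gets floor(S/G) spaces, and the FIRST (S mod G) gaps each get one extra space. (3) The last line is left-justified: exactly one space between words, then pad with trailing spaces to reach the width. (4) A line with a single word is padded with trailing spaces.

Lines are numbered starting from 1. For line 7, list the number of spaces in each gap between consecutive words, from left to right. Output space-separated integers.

Answer: 5

Derivation:
Line 1: ['triangle'] (min_width=8, slack=3)
Line 2: ['system', 'new'] (min_width=10, slack=1)
Line 3: ['take', 'up', 'old'] (min_width=11, slack=0)
Line 4: ['picture'] (min_width=7, slack=4)
Line 5: ['have'] (min_width=4, slack=7)
Line 6: ['chapter'] (min_width=7, slack=4)
Line 7: ['code', 'be'] (min_width=7, slack=4)
Line 8: ['display', 'ant'] (min_width=11, slack=0)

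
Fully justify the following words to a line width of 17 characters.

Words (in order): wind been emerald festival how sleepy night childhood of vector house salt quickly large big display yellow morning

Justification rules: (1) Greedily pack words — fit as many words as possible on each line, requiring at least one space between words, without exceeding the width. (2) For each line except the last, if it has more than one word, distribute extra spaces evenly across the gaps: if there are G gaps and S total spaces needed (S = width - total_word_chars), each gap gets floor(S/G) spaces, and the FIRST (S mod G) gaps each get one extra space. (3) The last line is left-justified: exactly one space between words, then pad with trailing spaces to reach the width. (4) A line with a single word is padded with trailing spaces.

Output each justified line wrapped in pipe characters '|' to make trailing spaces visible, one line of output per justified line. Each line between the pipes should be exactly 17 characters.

Answer: |wind been emerald|
|festival      how|
|sleepy      night|
|childhood      of|
|vector house salt|
|quickly large big|
|display    yellow|
|morning          |

Derivation:
Line 1: ['wind', 'been', 'emerald'] (min_width=17, slack=0)
Line 2: ['festival', 'how'] (min_width=12, slack=5)
Line 3: ['sleepy', 'night'] (min_width=12, slack=5)
Line 4: ['childhood', 'of'] (min_width=12, slack=5)
Line 5: ['vector', 'house', 'salt'] (min_width=17, slack=0)
Line 6: ['quickly', 'large', 'big'] (min_width=17, slack=0)
Line 7: ['display', 'yellow'] (min_width=14, slack=3)
Line 8: ['morning'] (min_width=7, slack=10)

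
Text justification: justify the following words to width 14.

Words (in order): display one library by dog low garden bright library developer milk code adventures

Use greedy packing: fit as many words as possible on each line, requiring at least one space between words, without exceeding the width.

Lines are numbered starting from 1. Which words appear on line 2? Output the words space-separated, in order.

Line 1: ['display', 'one'] (min_width=11, slack=3)
Line 2: ['library', 'by', 'dog'] (min_width=14, slack=0)
Line 3: ['low', 'garden'] (min_width=10, slack=4)
Line 4: ['bright', 'library'] (min_width=14, slack=0)
Line 5: ['developer', 'milk'] (min_width=14, slack=0)
Line 6: ['code'] (min_width=4, slack=10)
Line 7: ['adventures'] (min_width=10, slack=4)

Answer: library by dog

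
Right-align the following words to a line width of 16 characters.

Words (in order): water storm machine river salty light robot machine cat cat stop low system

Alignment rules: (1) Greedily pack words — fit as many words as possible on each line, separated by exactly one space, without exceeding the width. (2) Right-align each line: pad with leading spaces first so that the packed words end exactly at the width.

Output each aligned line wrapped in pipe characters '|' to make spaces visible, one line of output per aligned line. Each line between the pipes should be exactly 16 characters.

Answer: |     water storm|
|   machine river|
|     salty light|
|   robot machine|
|cat cat stop low|
|          system|

Derivation:
Line 1: ['water', 'storm'] (min_width=11, slack=5)
Line 2: ['machine', 'river'] (min_width=13, slack=3)
Line 3: ['salty', 'light'] (min_width=11, slack=5)
Line 4: ['robot', 'machine'] (min_width=13, slack=3)
Line 5: ['cat', 'cat', 'stop', 'low'] (min_width=16, slack=0)
Line 6: ['system'] (min_width=6, slack=10)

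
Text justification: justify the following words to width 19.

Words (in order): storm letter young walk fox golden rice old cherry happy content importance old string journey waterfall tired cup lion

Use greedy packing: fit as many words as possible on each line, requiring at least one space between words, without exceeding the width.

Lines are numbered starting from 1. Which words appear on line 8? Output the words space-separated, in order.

Answer: lion

Derivation:
Line 1: ['storm', 'letter', 'young'] (min_width=18, slack=1)
Line 2: ['walk', 'fox', 'golden'] (min_width=15, slack=4)
Line 3: ['rice', 'old', 'cherry'] (min_width=15, slack=4)
Line 4: ['happy', 'content'] (min_width=13, slack=6)
Line 5: ['importance', 'old'] (min_width=14, slack=5)
Line 6: ['string', 'journey'] (min_width=14, slack=5)
Line 7: ['waterfall', 'tired', 'cup'] (min_width=19, slack=0)
Line 8: ['lion'] (min_width=4, slack=15)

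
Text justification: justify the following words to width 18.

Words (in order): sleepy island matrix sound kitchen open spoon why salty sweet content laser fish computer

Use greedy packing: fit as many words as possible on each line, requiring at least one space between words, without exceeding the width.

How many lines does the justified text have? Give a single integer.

Line 1: ['sleepy', 'island'] (min_width=13, slack=5)
Line 2: ['matrix', 'sound'] (min_width=12, slack=6)
Line 3: ['kitchen', 'open', 'spoon'] (min_width=18, slack=0)
Line 4: ['why', 'salty', 'sweet'] (min_width=15, slack=3)
Line 5: ['content', 'laser', 'fish'] (min_width=18, slack=0)
Line 6: ['computer'] (min_width=8, slack=10)
Total lines: 6

Answer: 6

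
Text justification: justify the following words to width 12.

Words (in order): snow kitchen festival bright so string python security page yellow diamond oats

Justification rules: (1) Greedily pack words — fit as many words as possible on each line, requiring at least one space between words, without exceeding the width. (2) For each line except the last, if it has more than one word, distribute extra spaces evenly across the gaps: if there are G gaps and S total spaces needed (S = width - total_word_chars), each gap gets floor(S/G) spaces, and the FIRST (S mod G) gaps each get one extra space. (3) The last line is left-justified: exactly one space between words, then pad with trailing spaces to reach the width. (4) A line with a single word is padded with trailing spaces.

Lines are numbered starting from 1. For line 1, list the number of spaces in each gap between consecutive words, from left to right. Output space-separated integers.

Line 1: ['snow', 'kitchen'] (min_width=12, slack=0)
Line 2: ['festival'] (min_width=8, slack=4)
Line 3: ['bright', 'so'] (min_width=9, slack=3)
Line 4: ['string'] (min_width=6, slack=6)
Line 5: ['python'] (min_width=6, slack=6)
Line 6: ['security'] (min_width=8, slack=4)
Line 7: ['page', 'yellow'] (min_width=11, slack=1)
Line 8: ['diamond', 'oats'] (min_width=12, slack=0)

Answer: 1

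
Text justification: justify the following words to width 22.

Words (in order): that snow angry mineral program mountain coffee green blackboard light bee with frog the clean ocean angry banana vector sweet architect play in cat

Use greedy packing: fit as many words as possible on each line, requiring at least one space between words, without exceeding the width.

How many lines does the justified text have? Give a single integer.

Answer: 8

Derivation:
Line 1: ['that', 'snow', 'angry'] (min_width=15, slack=7)
Line 2: ['mineral', 'program'] (min_width=15, slack=7)
Line 3: ['mountain', 'coffee', 'green'] (min_width=21, slack=1)
Line 4: ['blackboard', 'light', 'bee'] (min_width=20, slack=2)
Line 5: ['with', 'frog', 'the', 'clean'] (min_width=19, slack=3)
Line 6: ['ocean', 'angry', 'banana'] (min_width=18, slack=4)
Line 7: ['vector', 'sweet', 'architect'] (min_width=22, slack=0)
Line 8: ['play', 'in', 'cat'] (min_width=11, slack=11)
Total lines: 8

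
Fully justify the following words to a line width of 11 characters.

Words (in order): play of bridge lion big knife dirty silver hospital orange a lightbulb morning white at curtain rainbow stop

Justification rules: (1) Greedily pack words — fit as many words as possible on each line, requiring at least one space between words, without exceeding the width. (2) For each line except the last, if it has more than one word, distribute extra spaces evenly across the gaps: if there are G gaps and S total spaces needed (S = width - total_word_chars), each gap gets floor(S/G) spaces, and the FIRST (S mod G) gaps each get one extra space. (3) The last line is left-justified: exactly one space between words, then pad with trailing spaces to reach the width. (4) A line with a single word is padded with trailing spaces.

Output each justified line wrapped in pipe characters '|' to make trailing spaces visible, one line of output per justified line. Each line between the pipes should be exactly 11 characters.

Answer: |play     of|
|bridge lion|
|big   knife|
|dirty      |
|silver     |
|hospital   |
|orange    a|
|lightbulb  |
|morning    |
|white    at|
|curtain    |
|rainbow    |
|stop       |

Derivation:
Line 1: ['play', 'of'] (min_width=7, slack=4)
Line 2: ['bridge', 'lion'] (min_width=11, slack=0)
Line 3: ['big', 'knife'] (min_width=9, slack=2)
Line 4: ['dirty'] (min_width=5, slack=6)
Line 5: ['silver'] (min_width=6, slack=5)
Line 6: ['hospital'] (min_width=8, slack=3)
Line 7: ['orange', 'a'] (min_width=8, slack=3)
Line 8: ['lightbulb'] (min_width=9, slack=2)
Line 9: ['morning'] (min_width=7, slack=4)
Line 10: ['white', 'at'] (min_width=8, slack=3)
Line 11: ['curtain'] (min_width=7, slack=4)
Line 12: ['rainbow'] (min_width=7, slack=4)
Line 13: ['stop'] (min_width=4, slack=7)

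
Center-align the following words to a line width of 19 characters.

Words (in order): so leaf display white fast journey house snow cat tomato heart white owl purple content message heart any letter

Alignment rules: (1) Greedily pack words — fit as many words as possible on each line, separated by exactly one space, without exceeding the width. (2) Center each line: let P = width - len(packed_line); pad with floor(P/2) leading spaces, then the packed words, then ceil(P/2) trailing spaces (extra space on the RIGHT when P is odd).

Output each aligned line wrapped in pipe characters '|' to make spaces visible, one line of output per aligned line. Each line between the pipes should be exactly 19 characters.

Answer: |  so leaf display  |
|white fast journey |
|  house snow cat   |
|tomato heart white |
|owl purple content |
| message heart any |
|      letter       |

Derivation:
Line 1: ['so', 'leaf', 'display'] (min_width=15, slack=4)
Line 2: ['white', 'fast', 'journey'] (min_width=18, slack=1)
Line 3: ['house', 'snow', 'cat'] (min_width=14, slack=5)
Line 4: ['tomato', 'heart', 'white'] (min_width=18, slack=1)
Line 5: ['owl', 'purple', 'content'] (min_width=18, slack=1)
Line 6: ['message', 'heart', 'any'] (min_width=17, slack=2)
Line 7: ['letter'] (min_width=6, slack=13)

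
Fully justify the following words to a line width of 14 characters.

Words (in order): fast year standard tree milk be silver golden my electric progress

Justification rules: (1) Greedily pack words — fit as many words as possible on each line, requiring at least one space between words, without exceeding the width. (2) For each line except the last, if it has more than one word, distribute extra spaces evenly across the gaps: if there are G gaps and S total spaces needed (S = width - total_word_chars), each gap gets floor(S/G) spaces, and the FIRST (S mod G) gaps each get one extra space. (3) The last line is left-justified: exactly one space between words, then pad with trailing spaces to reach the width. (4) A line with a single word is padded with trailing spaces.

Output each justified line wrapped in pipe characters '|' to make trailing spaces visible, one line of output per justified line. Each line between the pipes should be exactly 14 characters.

Line 1: ['fast', 'year'] (min_width=9, slack=5)
Line 2: ['standard', 'tree'] (min_width=13, slack=1)
Line 3: ['milk', 'be', 'silver'] (min_width=14, slack=0)
Line 4: ['golden', 'my'] (min_width=9, slack=5)
Line 5: ['electric'] (min_width=8, slack=6)
Line 6: ['progress'] (min_width=8, slack=6)

Answer: |fast      year|
|standard  tree|
|milk be silver|
|golden      my|
|electric      |
|progress      |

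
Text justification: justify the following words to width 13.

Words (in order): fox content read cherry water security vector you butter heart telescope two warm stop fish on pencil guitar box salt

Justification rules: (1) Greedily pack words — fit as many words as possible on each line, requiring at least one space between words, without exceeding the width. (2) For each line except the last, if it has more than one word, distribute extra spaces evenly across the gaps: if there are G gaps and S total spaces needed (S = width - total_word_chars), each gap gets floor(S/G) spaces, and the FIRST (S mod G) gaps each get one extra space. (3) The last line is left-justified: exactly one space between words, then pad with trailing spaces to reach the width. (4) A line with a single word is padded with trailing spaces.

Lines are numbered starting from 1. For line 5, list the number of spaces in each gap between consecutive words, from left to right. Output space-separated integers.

Answer: 4

Derivation:
Line 1: ['fox', 'content'] (min_width=11, slack=2)
Line 2: ['read', 'cherry'] (min_width=11, slack=2)
Line 3: ['water'] (min_width=5, slack=8)
Line 4: ['security'] (min_width=8, slack=5)
Line 5: ['vector', 'you'] (min_width=10, slack=3)
Line 6: ['butter', 'heart'] (min_width=12, slack=1)
Line 7: ['telescope', 'two'] (min_width=13, slack=0)
Line 8: ['warm', 'stop'] (min_width=9, slack=4)
Line 9: ['fish', 'on'] (min_width=7, slack=6)
Line 10: ['pencil', 'guitar'] (min_width=13, slack=0)
Line 11: ['box', 'salt'] (min_width=8, slack=5)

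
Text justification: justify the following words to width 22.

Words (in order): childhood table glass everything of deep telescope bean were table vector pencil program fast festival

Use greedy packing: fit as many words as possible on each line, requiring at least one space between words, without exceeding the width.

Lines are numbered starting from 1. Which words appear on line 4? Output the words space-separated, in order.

Answer: table vector pencil

Derivation:
Line 1: ['childhood', 'table', 'glass'] (min_width=21, slack=1)
Line 2: ['everything', 'of', 'deep'] (min_width=18, slack=4)
Line 3: ['telescope', 'bean', 'were'] (min_width=19, slack=3)
Line 4: ['table', 'vector', 'pencil'] (min_width=19, slack=3)
Line 5: ['program', 'fast', 'festival'] (min_width=21, slack=1)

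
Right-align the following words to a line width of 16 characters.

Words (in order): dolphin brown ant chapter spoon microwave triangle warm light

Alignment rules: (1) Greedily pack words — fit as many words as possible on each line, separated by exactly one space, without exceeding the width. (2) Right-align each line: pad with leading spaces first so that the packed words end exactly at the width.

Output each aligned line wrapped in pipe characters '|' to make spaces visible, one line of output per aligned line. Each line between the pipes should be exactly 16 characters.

Line 1: ['dolphin', 'brown'] (min_width=13, slack=3)
Line 2: ['ant', 'chapter'] (min_width=11, slack=5)
Line 3: ['spoon', 'microwave'] (min_width=15, slack=1)
Line 4: ['triangle', 'warm'] (min_width=13, slack=3)
Line 5: ['light'] (min_width=5, slack=11)

Answer: |   dolphin brown|
|     ant chapter|
| spoon microwave|
|   triangle warm|
|           light|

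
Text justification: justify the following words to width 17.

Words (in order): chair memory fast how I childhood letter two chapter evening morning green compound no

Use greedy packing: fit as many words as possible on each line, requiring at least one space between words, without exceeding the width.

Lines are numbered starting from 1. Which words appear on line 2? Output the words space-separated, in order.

Line 1: ['chair', 'memory', 'fast'] (min_width=17, slack=0)
Line 2: ['how', 'I', 'childhood'] (min_width=15, slack=2)
Line 3: ['letter', 'two'] (min_width=10, slack=7)
Line 4: ['chapter', 'evening'] (min_width=15, slack=2)
Line 5: ['morning', 'green'] (min_width=13, slack=4)
Line 6: ['compound', 'no'] (min_width=11, slack=6)

Answer: how I childhood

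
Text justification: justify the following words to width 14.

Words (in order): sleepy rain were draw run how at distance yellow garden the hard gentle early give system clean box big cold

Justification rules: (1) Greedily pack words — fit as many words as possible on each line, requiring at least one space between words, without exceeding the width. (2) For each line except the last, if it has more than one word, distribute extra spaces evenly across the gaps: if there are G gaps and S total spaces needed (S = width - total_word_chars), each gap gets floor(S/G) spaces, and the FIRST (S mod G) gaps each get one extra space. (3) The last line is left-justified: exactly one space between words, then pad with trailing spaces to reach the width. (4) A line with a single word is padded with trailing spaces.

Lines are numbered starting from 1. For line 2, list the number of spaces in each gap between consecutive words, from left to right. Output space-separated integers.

Answer: 2 1

Derivation:
Line 1: ['sleepy', 'rain'] (min_width=11, slack=3)
Line 2: ['were', 'draw', 'run'] (min_width=13, slack=1)
Line 3: ['how', 'at'] (min_width=6, slack=8)
Line 4: ['distance'] (min_width=8, slack=6)
Line 5: ['yellow', 'garden'] (min_width=13, slack=1)
Line 6: ['the', 'hard'] (min_width=8, slack=6)
Line 7: ['gentle', 'early'] (min_width=12, slack=2)
Line 8: ['give', 'system'] (min_width=11, slack=3)
Line 9: ['clean', 'box', 'big'] (min_width=13, slack=1)
Line 10: ['cold'] (min_width=4, slack=10)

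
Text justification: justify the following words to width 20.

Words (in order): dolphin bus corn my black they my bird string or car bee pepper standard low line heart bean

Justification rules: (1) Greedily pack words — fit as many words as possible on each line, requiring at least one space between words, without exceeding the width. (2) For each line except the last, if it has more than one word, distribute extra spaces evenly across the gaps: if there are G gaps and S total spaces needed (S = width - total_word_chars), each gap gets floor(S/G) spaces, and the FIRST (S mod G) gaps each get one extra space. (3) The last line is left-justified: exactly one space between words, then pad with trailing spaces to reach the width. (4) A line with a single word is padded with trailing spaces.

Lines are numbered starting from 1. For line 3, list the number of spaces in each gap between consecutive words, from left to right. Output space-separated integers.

Answer: 2 2 2

Derivation:
Line 1: ['dolphin', 'bus', 'corn', 'my'] (min_width=19, slack=1)
Line 2: ['black', 'they', 'my', 'bird'] (min_width=18, slack=2)
Line 3: ['string', 'or', 'car', 'bee'] (min_width=17, slack=3)
Line 4: ['pepper', 'standard', 'low'] (min_width=19, slack=1)
Line 5: ['line', 'heart', 'bean'] (min_width=15, slack=5)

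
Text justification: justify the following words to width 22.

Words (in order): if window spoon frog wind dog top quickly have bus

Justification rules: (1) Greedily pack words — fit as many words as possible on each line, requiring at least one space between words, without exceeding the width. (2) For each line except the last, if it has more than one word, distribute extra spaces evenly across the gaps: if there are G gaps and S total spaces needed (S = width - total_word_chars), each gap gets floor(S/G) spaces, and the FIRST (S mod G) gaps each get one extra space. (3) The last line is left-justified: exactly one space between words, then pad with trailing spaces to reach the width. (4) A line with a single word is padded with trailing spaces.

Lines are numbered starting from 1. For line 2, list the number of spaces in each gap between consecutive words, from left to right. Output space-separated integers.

Line 1: ['if', 'window', 'spoon', 'frog'] (min_width=20, slack=2)
Line 2: ['wind', 'dog', 'top', 'quickly'] (min_width=20, slack=2)
Line 3: ['have', 'bus'] (min_width=8, slack=14)

Answer: 2 2 1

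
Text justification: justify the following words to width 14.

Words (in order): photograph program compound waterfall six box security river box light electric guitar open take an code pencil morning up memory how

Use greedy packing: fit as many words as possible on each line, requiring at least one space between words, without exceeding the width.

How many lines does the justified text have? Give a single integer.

Line 1: ['photograph'] (min_width=10, slack=4)
Line 2: ['program'] (min_width=7, slack=7)
Line 3: ['compound'] (min_width=8, slack=6)
Line 4: ['waterfall', 'six'] (min_width=13, slack=1)
Line 5: ['box', 'security'] (min_width=12, slack=2)
Line 6: ['river', 'box'] (min_width=9, slack=5)
Line 7: ['light', 'electric'] (min_width=14, slack=0)
Line 8: ['guitar', 'open'] (min_width=11, slack=3)
Line 9: ['take', 'an', 'code'] (min_width=12, slack=2)
Line 10: ['pencil', 'morning'] (min_width=14, slack=0)
Line 11: ['up', 'memory', 'how'] (min_width=13, slack=1)
Total lines: 11

Answer: 11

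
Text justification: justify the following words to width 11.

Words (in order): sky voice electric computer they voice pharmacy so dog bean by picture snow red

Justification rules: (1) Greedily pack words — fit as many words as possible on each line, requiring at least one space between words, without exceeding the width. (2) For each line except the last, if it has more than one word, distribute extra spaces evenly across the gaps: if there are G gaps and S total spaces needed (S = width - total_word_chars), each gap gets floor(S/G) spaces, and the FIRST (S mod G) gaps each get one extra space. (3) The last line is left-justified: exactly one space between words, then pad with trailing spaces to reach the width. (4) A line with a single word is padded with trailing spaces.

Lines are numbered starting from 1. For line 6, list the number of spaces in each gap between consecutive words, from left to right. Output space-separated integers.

Answer: 1 1

Derivation:
Line 1: ['sky', 'voice'] (min_width=9, slack=2)
Line 2: ['electric'] (min_width=8, slack=3)
Line 3: ['computer'] (min_width=8, slack=3)
Line 4: ['they', 'voice'] (min_width=10, slack=1)
Line 5: ['pharmacy', 'so'] (min_width=11, slack=0)
Line 6: ['dog', 'bean', 'by'] (min_width=11, slack=0)
Line 7: ['picture'] (min_width=7, slack=4)
Line 8: ['snow', 'red'] (min_width=8, slack=3)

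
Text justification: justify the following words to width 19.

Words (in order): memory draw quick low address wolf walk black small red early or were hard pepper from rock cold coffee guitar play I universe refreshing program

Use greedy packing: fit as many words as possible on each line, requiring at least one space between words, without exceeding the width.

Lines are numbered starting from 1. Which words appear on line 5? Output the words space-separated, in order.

Line 1: ['memory', 'draw', 'quick'] (min_width=17, slack=2)
Line 2: ['low', 'address', 'wolf'] (min_width=16, slack=3)
Line 3: ['walk', 'black', 'small'] (min_width=16, slack=3)
Line 4: ['red', 'early', 'or', 'were'] (min_width=17, slack=2)
Line 5: ['hard', 'pepper', 'from'] (min_width=16, slack=3)
Line 6: ['rock', 'cold', 'coffee'] (min_width=16, slack=3)
Line 7: ['guitar', 'play', 'I'] (min_width=13, slack=6)
Line 8: ['universe', 'refreshing'] (min_width=19, slack=0)
Line 9: ['program'] (min_width=7, slack=12)

Answer: hard pepper from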